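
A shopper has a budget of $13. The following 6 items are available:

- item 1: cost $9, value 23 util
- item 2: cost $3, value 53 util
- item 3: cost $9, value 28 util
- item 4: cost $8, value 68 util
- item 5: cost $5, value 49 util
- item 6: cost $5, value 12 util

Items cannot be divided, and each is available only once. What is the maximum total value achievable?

121 util

Check high-value combinations within $13:
- item 2+item 4: cost 3+8=11, value 53+68=121
- item 4+item 5: cost 8+5=13, value 68+49=117
- item 2+item 5+item 6: cost 3+5+5=13, value 53+49+12=114
- item 2+item 5: cost 3+5=8, value 53+49=102
Best: 121 util.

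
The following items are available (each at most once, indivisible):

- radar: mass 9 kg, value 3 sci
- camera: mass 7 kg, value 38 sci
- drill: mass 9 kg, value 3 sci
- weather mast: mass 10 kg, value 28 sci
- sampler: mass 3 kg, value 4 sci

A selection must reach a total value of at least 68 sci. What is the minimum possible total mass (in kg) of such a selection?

Subsets with value ≥ 68, sorted by total mass:
- camera+weather mast+sampler: mass 20, value 70
- radar+camera+weather mast: mass 26, value 69
- camera+drill+weather mast: mass 26, value 69
Minimum mass: 20 kg.

20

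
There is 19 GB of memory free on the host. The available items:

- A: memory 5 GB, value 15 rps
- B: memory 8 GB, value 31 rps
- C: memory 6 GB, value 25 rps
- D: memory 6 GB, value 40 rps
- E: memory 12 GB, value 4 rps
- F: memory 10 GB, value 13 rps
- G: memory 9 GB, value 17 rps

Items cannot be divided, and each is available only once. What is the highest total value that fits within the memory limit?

Check high-value combinations within 19 GB:
- A+B+D: memory 5+8+6=19, value 15+31+40=86
- A+C+D: memory 5+6+6=17, value 15+25+40=80
- B+D: memory 8+6=14, value 31+40=71
Best: 86 rps.

86 rps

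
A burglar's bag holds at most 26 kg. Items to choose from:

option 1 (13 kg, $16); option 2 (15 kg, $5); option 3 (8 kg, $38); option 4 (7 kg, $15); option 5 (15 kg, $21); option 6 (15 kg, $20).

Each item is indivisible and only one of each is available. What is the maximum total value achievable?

$59

This is a 0/1 knapsack; check combinations near the capacity.
- option 3+option 5: weight 8+15=23, value 38+21=59
- option 3+option 6: weight 8+15=23, value 38+20=58
- option 1+option 3: weight 13+8=21, value 16+38=54
- option 3+option 4: weight 8+7=15, value 38+15=53
- option 2+option 3: weight 15+8=23, value 5+38=43
Best: $59.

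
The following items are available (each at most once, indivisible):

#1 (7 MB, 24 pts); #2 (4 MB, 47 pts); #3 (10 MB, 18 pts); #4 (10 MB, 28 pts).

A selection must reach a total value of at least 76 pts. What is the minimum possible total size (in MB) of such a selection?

21

Subsets with value ≥ 76, sorted by total size:
- #1+#2+#4: size 21, value 99
- #1+#2+#3: size 21, value 89
Minimum size: 21 MB.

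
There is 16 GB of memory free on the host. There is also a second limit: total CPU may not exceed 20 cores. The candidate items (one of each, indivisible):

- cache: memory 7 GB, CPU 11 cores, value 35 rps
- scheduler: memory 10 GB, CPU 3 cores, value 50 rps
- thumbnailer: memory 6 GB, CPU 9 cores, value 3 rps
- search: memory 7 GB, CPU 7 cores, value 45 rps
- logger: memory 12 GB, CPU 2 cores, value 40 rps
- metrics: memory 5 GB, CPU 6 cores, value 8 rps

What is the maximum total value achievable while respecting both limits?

Feasible sets respecting both limits:
- cache+search: memory 14, CPU 18, value 80
- scheduler+metrics: memory 15, CPU 9, value 58
- scheduler+thumbnailer: memory 16, CPU 12, value 53
Best: 80 rps.

80 rps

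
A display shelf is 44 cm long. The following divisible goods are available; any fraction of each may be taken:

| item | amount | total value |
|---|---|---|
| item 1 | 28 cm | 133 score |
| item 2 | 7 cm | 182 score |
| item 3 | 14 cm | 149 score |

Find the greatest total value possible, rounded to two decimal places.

440.25

Take in order of value per unit:
- item 2 (182/7 per unit): all 7 → value 182, running total 182.00
- item 3 (149/14 per unit): all 14 → value 149, running total 331.00
- item 1 (133/28 per unit): 23 of 28 → value 23×133/28 = 109.2500, running total 440.25
Total 440.25.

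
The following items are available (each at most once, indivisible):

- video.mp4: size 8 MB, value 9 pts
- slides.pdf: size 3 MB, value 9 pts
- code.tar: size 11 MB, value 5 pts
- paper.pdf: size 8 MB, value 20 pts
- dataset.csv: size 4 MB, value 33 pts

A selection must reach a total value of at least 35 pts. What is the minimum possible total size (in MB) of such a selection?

Subsets with value ≥ 35, sorted by total size:
- slides.pdf+dataset.csv: size 7, value 42
- paper.pdf+dataset.csv: size 12, value 53
- video.mp4+dataset.csv: size 12, value 42
Minimum size: 7 MB.

7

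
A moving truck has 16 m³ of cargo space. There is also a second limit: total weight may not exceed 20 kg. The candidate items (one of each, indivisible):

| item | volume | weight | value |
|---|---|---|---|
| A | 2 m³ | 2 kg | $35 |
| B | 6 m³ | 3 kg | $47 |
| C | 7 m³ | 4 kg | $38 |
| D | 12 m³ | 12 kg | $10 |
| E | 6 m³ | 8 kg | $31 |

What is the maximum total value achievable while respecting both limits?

$120

Feasible sets respecting both limits:
- A+B+C: volume 15, weight 9, value 120
- A+B+E: volume 14, weight 13, value 113
- A+C+E: volume 15, weight 14, value 104
- B+C: volume 13, weight 7, value 85
Best: $120.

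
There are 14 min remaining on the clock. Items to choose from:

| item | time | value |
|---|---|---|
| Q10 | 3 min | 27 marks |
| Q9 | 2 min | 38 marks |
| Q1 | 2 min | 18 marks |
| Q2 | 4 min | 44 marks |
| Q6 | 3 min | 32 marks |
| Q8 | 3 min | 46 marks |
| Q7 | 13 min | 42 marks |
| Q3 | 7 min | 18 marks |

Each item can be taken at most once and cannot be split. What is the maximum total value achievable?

Check high-value combinations within 14 min:
- Q9+Q1+Q2+Q6+Q8: time 2+2+4+3+3=14, value 38+18+44+32+46=178
- Q10+Q9+Q1+Q2+Q8: time 3+2+2+4+3=14, value 27+38+18+44+46=173
- Q10+Q9+Q1+Q6+Q8: time 3+2+2+3+3=13, value 27+38+18+32+46=161
- Q9+Q2+Q6+Q8: time 2+4+3+3=12, value 38+44+32+46=160
Best: 178 marks.

178 marks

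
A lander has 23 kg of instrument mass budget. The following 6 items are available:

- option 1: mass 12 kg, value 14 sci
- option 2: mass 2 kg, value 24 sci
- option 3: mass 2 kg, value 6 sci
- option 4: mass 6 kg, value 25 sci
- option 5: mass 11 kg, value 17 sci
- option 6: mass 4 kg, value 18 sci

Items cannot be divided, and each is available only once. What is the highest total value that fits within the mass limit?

Check high-value combinations within 23 kg:
- option 2+option 4+option 5+option 6: mass 2+6+11+4=23, value 24+25+17+18=84
- option 2+option 3+option 4+option 6: mass 2+2+6+4=14, value 24+6+25+18=73
- option 2+option 3+option 4+option 5: mass 2+2+6+11=21, value 24+6+25+17=72
- option 1+option 2+option 3+option 4: mass 12+2+2+6=22, value 14+24+6+25=69
Best: 84 sci.

84 sci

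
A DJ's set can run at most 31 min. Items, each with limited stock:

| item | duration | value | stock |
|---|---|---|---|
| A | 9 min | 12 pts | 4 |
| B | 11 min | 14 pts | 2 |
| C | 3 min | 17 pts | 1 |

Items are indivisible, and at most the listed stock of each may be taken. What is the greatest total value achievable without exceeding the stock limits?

Top feasible selections:
- 3×A + 1×C: duration 30, value 53
- 2×B + 1×C: duration 25, value 45
Best: 53 pts.

53 pts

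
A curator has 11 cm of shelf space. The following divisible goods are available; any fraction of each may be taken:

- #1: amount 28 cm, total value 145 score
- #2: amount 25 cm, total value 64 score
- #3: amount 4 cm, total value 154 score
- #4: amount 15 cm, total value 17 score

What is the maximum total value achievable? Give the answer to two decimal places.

Take in order of value per unit:
- #3 (154/4 per unit): all 4 → value 154, running total 154.00
- #1 (145/28 per unit): 7 of 28 → value 7×145/28 = 36.2500, running total 190.25
Total 190.25.

190.25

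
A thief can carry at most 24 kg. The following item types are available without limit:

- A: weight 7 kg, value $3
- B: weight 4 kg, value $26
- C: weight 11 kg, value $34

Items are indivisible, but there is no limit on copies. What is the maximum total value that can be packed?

Best value-per-unit is B at 26/4, and filling with it alone uses weight 6×4=24. No mix of the others beats 6×26 = 156.

$156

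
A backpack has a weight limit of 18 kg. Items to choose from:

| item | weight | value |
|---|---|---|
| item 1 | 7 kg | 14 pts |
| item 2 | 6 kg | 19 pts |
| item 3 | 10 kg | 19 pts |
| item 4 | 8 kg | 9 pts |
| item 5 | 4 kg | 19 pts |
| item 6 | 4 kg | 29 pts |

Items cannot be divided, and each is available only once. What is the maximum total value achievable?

67 pts

Check high-value combinations within 18 kg:
- item 2+item 5+item 6: weight 6+4+4=14, value 19+19+29=67
- item 3+item 5+item 6: weight 10+4+4=18, value 19+19+29=67
- item 1+item 5+item 6: weight 7+4+4=15, value 14+19+29=62
- item 1+item 2+item 6: weight 7+6+4=17, value 14+19+29=62
Best: 67 pts.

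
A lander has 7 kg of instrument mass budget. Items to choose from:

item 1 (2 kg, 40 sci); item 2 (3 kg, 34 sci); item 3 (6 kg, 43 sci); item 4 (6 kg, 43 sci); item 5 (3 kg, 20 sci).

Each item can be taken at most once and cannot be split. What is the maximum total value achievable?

Check high-value combinations within 7 kg:
- item 1+item 2: mass 2+3=5, value 40+34=74
- item 1+item 5: mass 2+3=5, value 40+20=60
- item 2+item 5: mass 3+3=6, value 34+20=54
Best: 74 sci.

74 sci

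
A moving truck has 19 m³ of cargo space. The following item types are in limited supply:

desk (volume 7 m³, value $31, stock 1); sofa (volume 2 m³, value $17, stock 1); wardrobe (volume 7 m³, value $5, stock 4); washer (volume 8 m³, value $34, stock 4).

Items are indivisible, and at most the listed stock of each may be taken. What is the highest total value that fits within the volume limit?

Best selections within volume 19 and stock limits:
- 1×sofa + 2×washer: volume 18, value 85
- 1×desk + 1×sofa + 1×washer: volume 17, value 82
- 2×washer: volume 16, value 68
Best: $85.

$85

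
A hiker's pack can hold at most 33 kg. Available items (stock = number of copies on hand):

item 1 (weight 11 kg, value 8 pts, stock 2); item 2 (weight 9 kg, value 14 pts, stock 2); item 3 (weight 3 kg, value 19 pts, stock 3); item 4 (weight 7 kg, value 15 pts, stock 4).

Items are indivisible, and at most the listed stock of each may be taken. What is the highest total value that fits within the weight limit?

102 pts

Best selections within weight 33 and stock limits:
- 3×item 3 + 3×item 4: weight 30, value 102
- 1×item 2 + 3×item 3 + 2×item 4: weight 32, value 101
- 3×item 3 + 2×item 4: weight 23, value 87
Best: 102 pts.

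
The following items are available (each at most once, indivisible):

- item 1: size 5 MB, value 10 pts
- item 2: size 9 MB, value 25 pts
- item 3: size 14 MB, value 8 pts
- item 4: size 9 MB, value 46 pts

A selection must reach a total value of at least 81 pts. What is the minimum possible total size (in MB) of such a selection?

Subsets with value ≥ 81, sorted by total size:
- item 1+item 2+item 4: size 23, value 81
- item 1+item 2+item 3+item 4: size 37, value 89
Minimum size: 23 MB.

23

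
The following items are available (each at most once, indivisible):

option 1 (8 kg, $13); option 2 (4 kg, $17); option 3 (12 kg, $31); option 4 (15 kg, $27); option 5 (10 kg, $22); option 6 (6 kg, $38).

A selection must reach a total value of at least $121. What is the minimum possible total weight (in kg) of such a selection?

Subsets with value ≥ 121, sorted by total weight:
- option 1+option 2+option 3+option 5+option 6: weight 40, value 121
- option 1+option 2+option 3+option 4+option 6: weight 45, value 126
- option 2+option 3+option 4+option 5+option 6: weight 47, value 135
- option 1+option 3+option 4+option 5+option 6: weight 51, value 131
Minimum weight: 40 kg.

40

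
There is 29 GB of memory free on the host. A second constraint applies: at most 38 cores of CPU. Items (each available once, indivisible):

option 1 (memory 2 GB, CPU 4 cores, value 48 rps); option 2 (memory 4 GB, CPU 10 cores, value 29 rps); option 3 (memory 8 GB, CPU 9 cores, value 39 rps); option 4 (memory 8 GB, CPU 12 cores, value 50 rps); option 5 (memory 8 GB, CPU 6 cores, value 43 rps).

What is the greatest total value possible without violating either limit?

180 rps

Feasible sets respecting both limits:
- option 1+option 3+option 4+option 5: memory 26, CPU 31, value 180
- option 1+option 2+option 4+option 5: memory 22, CPU 32, value 170
- option 1+option 2+option 3+option 4: memory 22, CPU 35, value 166
Best: 180 rps.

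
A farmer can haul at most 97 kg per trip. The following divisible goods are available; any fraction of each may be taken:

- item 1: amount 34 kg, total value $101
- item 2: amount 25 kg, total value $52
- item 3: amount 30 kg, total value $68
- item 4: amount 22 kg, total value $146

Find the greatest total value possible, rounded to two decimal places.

Take in order of value per unit:
- item 4 (146/22 per unit): all 22 → value 146, running total 146.00
- item 1 (101/34 per unit): all 34 → value 101, running total 247.00
- item 3 (68/30 per unit): all 30 → value 68, running total 315.00
- item 2 (52/25 per unit): 11 of 25 → value 11×52/25 = 22.8800, running total 337.88
Total 337.88.

337.88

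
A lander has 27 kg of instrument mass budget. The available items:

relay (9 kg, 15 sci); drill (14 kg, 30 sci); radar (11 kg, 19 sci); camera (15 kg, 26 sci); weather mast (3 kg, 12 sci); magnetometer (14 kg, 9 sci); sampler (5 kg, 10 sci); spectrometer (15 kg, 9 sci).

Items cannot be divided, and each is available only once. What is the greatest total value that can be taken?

Check high-value combinations within 27 kg:
- relay+drill+weather mast: mass 9+14+3=26, value 15+30+12=57
- relay+camera+weather mast: mass 9+15+3=27, value 15+26+12=53
- drill+weather mast+sampler: mass 14+3+5=22, value 30+12+10=52
Best: 57 sci.

57 sci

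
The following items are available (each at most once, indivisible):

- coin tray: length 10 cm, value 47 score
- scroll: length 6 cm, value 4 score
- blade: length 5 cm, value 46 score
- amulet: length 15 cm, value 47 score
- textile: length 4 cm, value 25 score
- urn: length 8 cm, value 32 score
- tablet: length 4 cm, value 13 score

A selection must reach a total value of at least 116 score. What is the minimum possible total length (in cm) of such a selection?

19

Subsets with value ≥ 116, sorted by total length:
- coin tray+blade+textile: length 19, value 118
- blade+textile+urn+tablet: length 21, value 116
Minimum length: 19 cm.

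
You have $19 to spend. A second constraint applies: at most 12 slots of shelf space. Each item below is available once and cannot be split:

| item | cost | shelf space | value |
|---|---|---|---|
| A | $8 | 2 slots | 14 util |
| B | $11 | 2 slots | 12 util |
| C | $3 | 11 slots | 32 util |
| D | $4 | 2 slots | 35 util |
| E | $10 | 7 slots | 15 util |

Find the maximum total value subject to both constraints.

Feasible sets respecting both limits:
- D+E: cost 14, shelf space 9, value 50
- A+D: cost 12, shelf space 4, value 49
- B+D: cost 15, shelf space 4, value 47
Best: 50 util.

50 util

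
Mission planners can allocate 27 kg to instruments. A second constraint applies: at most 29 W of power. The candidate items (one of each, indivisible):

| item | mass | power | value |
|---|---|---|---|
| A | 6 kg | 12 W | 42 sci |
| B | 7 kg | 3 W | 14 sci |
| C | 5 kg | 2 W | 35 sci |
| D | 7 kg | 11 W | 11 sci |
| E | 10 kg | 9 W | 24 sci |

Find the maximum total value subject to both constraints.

Feasible sets respecting both limits:
- A+B+C+D: mass 25, power 28, value 102
- A+C+E: mass 21, power 23, value 101
- A+B+C: mass 18, power 17, value 91
- A+C+D: mass 18, power 25, value 88
Best: 102 sci.

102 sci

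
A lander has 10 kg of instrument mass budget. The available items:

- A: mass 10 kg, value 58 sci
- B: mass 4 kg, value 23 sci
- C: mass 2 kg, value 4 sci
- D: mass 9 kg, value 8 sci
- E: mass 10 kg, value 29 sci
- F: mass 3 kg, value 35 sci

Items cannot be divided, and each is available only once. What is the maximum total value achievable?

62 sci

Check high-value combinations within 10 kg:
- B+C+F: mass 4+2+3=9, value 23+4+35=62
- B+F: mass 4+3=7, value 23+35=58
- A: mass 10, value 58
- C+F: mass 2+3=5, value 4+35=39
- F: mass 3, value 35
Best: 62 sci.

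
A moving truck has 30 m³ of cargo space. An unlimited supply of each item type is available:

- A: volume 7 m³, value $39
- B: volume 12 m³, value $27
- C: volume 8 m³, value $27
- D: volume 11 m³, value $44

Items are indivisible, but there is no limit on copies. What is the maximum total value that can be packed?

$156

Best value-per-unit is A at 39/7, and filling with it alone uses volume 4×7=28. No mix of the others beats 4×39 = 156.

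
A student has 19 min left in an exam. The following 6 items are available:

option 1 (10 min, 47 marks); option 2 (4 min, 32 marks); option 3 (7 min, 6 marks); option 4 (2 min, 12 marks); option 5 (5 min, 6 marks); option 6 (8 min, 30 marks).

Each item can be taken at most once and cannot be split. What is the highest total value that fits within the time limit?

This is a 0/1 knapsack; check combinations near the capacity.
- option 1+option 2+option 4: time 10+4+2=16, value 47+32+12=91
- option 1+option 2+option 5: time 10+4+5=19, value 47+32+6=85
- option 2+option 4+option 5+option 6: time 4+2+5+8=19, value 32+12+6+30=80
- option 1+option 2: time 10+4=14, value 47+32=79
- option 1+option 6: time 10+8=18, value 47+30=77
Best: 91 marks.

91 marks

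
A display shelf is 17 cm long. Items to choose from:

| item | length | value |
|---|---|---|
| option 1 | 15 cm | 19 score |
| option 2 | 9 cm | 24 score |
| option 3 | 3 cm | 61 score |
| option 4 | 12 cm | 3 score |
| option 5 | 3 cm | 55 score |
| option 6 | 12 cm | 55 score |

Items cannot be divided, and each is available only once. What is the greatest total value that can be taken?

140 score

Check high-value combinations within 17 cm:
- option 2+option 3+option 5: length 9+3+3=15, value 24+61+55=140
- option 3+option 5: length 3+3=6, value 61+55=116
- option 3+option 6: length 3+12=15, value 61+55=116
- option 5+option 6: length 3+12=15, value 55+55=110
- option 2+option 3: length 9+3=12, value 24+61=85
Best: 140 score.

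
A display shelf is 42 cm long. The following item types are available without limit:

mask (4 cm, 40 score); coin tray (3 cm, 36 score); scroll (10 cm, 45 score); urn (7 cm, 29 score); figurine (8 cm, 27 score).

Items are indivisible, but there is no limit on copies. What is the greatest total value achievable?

504 score

Best value-per-unit is coin tray at 36/3, and filling with it alone uses length 14×3=42. No mix of the others beats 14×36 = 504.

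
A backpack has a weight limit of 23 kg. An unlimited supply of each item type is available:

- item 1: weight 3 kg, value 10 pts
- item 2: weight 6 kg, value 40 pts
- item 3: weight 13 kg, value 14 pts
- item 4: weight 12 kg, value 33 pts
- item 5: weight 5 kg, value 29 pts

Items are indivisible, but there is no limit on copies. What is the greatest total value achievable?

Best value-per-unit is item 2 at 40/6; filling with it alone gives 3×40 = 120.
Optimal mix: 3×item 2 + 1×item 5 → weight 23, value 149.

149 pts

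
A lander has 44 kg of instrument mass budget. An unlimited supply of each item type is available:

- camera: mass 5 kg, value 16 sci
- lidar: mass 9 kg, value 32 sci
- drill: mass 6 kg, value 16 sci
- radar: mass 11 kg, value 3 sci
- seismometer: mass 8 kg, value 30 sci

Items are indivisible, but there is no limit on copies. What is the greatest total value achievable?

158 sci

Best value-per-unit is seismometer at 30/8; filling with it alone gives 5×30 = 150.
Optimal mix: 4×lidar + 1×seismometer → mass 44, value 158.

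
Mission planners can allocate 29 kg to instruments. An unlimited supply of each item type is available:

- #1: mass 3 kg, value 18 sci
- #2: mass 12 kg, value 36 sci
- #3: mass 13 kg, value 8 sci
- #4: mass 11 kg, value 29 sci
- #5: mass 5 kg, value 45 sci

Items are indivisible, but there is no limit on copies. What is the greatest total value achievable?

Best value-per-unit is #5 at 45/5; filling with it alone gives 5×45 = 225.
Optimal mix: 1×#1 + 5×#5 → mass 28, value 243.

243 sci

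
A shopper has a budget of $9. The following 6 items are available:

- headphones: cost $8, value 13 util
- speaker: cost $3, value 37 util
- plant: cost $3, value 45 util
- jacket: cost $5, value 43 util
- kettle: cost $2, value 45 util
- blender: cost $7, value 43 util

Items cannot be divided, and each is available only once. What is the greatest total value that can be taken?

127 util

Check high-value combinations within $9:
- speaker+plant+kettle: cost 3+3+2=8, value 37+45+45=127
- plant+kettle: cost 3+2=5, value 45+45=90
- jacket+kettle: cost 5+2=7, value 43+45=88
- plant+jacket: cost 3+5=8, value 45+43=88
Best: 127 util.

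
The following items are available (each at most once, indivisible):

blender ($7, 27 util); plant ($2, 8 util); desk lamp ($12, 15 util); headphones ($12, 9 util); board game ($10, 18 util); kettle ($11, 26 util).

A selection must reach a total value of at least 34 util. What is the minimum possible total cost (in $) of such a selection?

Subsets with value ≥ 34, sorted by total cost:
- blender+plant: cost 9, value 35
- plant+kettle: cost 13, value 34
- blender+board game: cost 17, value 45
Minimum cost: 9 $.

9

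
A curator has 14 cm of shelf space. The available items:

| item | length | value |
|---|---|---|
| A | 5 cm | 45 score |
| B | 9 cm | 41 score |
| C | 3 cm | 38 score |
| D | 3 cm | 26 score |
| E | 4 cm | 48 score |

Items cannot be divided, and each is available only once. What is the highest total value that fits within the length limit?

131 score

Check high-value combinations within 14 cm:
- A+C+E: length 5+3+4=12, value 45+38+48=131
- A+D+E: length 5+3+4=12, value 45+26+48=119
- C+D+E: length 3+3+4=10, value 38+26+48=112
- A+C+D: length 5+3+3=11, value 45+38+26=109
- A+E: length 5+4=9, value 45+48=93
Best: 131 score.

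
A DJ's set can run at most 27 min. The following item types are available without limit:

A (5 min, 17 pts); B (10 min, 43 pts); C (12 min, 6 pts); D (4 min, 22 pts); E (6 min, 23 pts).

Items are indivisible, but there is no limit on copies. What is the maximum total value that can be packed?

Best value-per-unit is D at 22/4; filling with it alone gives 6×22 = 132.
Optimal mix: 5×D + 1×E → duration 26, value 133.

133 pts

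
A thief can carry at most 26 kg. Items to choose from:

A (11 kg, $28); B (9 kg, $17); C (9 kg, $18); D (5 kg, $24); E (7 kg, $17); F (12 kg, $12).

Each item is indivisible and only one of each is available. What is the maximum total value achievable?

$70

This is a 0/1 knapsack; check combinations near the capacity.
- A+C+D: weight 11+9+5=25, value 28+18+24=70
- A+D+E: weight 11+5+7=23, value 28+24+17=69
- A+B+D: weight 11+9+5=25, value 28+17+24=69
- C+D+E: weight 9+5+7=21, value 18+24+17=59
- B+C+D: weight 9+9+5=23, value 17+18+24=59
Best: $70.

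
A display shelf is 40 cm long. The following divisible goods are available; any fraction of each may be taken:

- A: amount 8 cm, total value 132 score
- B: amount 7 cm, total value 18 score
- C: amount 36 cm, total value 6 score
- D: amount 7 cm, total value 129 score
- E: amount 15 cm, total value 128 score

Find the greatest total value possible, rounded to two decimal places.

407.50

Take in order of value per unit:
- D (129/7 per unit): all 7 → value 129, running total 129.00
- A (132/8 per unit): all 8 → value 132, running total 261.00
- E (128/15 per unit): all 15 → value 128, running total 389.00
- B (18/7 per unit): all 7 → value 18, running total 407.00
- C (6/36 per unit): 3 of 36 → value 3×6/36 = 0.5000, running total 407.50
Total 407.50.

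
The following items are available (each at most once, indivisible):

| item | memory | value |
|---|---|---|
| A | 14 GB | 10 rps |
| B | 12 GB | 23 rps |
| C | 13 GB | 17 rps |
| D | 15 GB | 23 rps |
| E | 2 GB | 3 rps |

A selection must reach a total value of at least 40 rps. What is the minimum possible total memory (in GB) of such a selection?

Subsets with value ≥ 40, sorted by total memory:
- B+C: memory 25, value 40
- B+D: memory 27, value 46
Minimum memory: 25 GB.

25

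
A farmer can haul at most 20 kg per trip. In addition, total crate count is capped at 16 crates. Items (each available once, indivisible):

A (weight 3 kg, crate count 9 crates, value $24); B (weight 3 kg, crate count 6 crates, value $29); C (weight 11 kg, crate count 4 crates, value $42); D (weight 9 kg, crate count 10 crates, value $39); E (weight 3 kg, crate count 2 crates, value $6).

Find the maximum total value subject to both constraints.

Feasible sets respecting both limits:
- C+D: weight 20, crate count 14, value 81
- B+C+E: weight 17, crate count 12, value 77
- A+C+E: weight 17, crate count 15, value 72
- B+C: weight 14, crate count 10, value 71
Best: $81.

$81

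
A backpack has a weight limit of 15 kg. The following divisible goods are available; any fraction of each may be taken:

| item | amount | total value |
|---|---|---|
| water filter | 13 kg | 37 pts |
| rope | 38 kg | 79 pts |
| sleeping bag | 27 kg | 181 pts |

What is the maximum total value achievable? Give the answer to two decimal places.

Take in order of value per unit:
- sleeping bag (181/27 per unit): 15 of 27 → value 15×181/27 = 100.5556, running total 100.56
Total 100.56.

100.56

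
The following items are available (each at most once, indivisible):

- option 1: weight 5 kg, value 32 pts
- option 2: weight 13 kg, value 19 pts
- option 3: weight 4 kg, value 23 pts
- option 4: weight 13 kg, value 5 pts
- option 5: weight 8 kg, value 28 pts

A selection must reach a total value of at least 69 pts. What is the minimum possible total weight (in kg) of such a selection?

Subsets with value ≥ 69, sorted by total weight:
- option 1+option 3+option 5: weight 17, value 83
- option 1+option 2+option 3: weight 22, value 74
Minimum weight: 17 kg.

17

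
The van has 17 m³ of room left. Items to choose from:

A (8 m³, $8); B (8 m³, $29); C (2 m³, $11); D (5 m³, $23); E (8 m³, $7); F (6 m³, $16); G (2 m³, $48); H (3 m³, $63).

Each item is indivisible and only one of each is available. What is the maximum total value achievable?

$151

This is a 0/1 knapsack; check combinations near the capacity.
- B+C+G+H: volume 8+2+2+3=15, value 29+11+48+63=151
- D+F+G+H: volume 5+6+2+3=16, value 23+16+48+63=150
- C+D+G+H: volume 2+5+2+3=12, value 11+23+48+63=145
Best: $151.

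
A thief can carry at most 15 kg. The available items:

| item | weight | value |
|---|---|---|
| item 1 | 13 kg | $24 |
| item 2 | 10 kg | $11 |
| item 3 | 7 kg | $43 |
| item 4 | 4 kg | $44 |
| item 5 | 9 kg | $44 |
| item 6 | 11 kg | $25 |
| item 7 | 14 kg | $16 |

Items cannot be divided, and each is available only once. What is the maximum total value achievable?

$88

Check high-value combinations within 15 kg:
- item 4+item 5: weight 4+9=13, value 44+44=88
- item 3+item 4: weight 7+4=11, value 43+44=87
- item 4+item 6: weight 4+11=15, value 44+25=69
- item 2+item 4: weight 10+4=14, value 11+44=55
- item 4: weight 4, value 44
Best: $88.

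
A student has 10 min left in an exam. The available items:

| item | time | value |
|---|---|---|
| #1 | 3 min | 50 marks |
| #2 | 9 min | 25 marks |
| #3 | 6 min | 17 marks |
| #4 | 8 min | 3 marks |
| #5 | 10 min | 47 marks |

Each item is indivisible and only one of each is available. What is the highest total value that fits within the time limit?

This is a 0/1 knapsack; check combinations near the capacity.
- #1+#3: time 3+6=9, value 50+17=67
- #1: time 3, value 50
- #5: time 10, value 47
- #2: time 9, value 25
- #3: time 6, value 17
Best: 67 marks.

67 marks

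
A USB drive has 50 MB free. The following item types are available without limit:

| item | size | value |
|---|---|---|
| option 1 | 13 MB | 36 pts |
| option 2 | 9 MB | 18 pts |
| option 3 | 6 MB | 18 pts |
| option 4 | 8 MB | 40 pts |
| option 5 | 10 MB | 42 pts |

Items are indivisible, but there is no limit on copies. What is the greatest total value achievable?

242 pts

Best value-per-unit is option 4 at 40/8; filling with it alone gives 6×40 = 240.
Optimal mix: 5×option 4 + 1×option 5 → size 50, value 242.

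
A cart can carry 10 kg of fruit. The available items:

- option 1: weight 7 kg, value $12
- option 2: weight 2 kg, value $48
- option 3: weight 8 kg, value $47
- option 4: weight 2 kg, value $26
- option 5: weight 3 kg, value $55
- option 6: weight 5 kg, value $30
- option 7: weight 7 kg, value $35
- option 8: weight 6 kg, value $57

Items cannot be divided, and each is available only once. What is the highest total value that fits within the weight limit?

$133

Check high-value combinations within 10 kg:
- option 2+option 5+option 6: weight 2+3+5=10, value 48+55+30=133
- option 2+option 4+option 8: weight 2+2+6=10, value 48+26+57=131
- option 2+option 4+option 5: weight 2+2+3=7, value 48+26+55=129
Best: $133.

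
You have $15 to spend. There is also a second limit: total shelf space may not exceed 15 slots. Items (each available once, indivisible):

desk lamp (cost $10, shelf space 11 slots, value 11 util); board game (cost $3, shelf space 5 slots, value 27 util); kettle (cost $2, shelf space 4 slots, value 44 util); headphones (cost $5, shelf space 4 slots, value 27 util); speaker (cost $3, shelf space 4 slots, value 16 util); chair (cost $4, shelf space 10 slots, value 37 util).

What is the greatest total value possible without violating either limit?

Feasible sets respecting both limits:
- board game+kettle+headphones: cost 10, shelf space 13, value 98
- board game+kettle+speaker: cost 8, shelf space 13, value 87
- kettle+headphones+speaker: cost 10, shelf space 12, value 87
Best: 98 util.

98 util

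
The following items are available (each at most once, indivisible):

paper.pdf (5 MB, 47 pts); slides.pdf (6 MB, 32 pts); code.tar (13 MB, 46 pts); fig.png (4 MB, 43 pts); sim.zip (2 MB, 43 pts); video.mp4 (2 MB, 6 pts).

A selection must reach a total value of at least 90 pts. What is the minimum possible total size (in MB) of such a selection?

Subsets with value ≥ 90, sorted by total size:
- paper.pdf+sim.zip: size 7, value 90
- fig.png+sim.zip+video.mp4: size 8, value 92
- paper.pdf+sim.zip+video.mp4: size 9, value 96
- paper.pdf+fig.png: size 9, value 90
Minimum size: 7 MB.

7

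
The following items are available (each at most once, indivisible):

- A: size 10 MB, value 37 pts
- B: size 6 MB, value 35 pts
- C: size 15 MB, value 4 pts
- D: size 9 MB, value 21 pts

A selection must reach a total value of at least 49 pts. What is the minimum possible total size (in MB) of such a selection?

Subsets with value ≥ 49, sorted by total size:
- B+D: size 15, value 56
- A+B: size 16, value 72
- A+D: size 19, value 58
- A+B+D: size 25, value 93
Minimum size: 15 MB.

15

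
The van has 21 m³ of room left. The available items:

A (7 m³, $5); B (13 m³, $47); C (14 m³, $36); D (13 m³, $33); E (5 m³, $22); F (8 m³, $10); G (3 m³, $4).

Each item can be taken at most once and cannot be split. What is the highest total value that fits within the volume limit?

Check high-value combinations within 21 m³:
- B+E+G: volume 13+5+3=21, value 47+22+4=73
- B+E: volume 13+5=18, value 47+22=69
- D+E+G: volume 13+5+3=21, value 33+22+4=59
- C+E: volume 14+5=19, value 36+22=58
Best: $73.

$73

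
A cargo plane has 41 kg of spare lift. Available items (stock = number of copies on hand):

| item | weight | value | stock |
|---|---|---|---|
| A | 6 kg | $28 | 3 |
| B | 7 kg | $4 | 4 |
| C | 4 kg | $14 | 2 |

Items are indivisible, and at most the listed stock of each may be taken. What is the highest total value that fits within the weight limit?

Best selections within weight 41 and stock limits:
- 3×A + 2×B + 2×C: weight 40, value 120
- 3×A + 1×B + 2×C: weight 33, value 116
- 3×A + 2×C: weight 26, value 112
- 3×A + 2×B + 1×C: weight 36, value 106
Best: $120.

$120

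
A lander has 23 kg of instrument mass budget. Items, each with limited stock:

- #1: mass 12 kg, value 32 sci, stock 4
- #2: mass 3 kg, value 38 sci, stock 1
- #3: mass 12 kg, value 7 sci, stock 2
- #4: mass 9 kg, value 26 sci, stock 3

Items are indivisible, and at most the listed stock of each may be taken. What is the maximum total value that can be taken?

Best selections within mass 23 and stock limits:
- 1×#2 + 2×#4: mass 21, value 90
- 1×#1 + 1×#2: mass 15, value 70
- 1×#2 + 1×#4: mass 12, value 64
Best: 90 sci.

90 sci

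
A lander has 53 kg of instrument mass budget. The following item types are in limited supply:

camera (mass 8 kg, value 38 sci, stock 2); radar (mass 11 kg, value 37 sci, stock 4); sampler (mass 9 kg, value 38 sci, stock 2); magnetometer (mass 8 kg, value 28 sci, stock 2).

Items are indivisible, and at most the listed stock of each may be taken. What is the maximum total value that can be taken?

217 sci

Best selections within mass 53 and stock limits:
- 2×camera + 1×radar + 2×sampler + 1×magnetometer: mass 53, value 217
- 2×camera + 2×sampler + 2×magnetometer: mass 50, value 208
Best: 217 sci.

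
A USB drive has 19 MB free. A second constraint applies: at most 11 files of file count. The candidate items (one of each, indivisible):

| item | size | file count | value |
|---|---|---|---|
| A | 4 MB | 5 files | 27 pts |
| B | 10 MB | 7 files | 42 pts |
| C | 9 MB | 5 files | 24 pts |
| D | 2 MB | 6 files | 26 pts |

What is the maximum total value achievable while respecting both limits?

53 pts

Feasible sets respecting both limits:
- A+D: size 6, file count 11, value 53
- A+C: size 13, file count 10, value 51
- C+D: size 11, file count 11, value 50
Best: 53 pts.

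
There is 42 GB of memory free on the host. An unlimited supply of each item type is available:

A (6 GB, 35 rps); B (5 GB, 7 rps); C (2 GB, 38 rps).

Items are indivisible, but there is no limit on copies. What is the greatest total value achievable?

798 rps

Best value-per-unit is C at 38/2, and filling with it alone uses memory 21×2=42. No mix of the others beats 21×38 = 798.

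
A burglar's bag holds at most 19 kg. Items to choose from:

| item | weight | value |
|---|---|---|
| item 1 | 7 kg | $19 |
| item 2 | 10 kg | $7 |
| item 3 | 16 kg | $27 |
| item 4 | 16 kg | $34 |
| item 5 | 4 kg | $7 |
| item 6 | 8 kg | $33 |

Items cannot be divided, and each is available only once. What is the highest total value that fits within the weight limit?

$59

This is a 0/1 knapsack; check combinations near the capacity.
- item 1+item 5+item 6: weight 7+4+8=19, value 19+7+33=59
- item 1+item 6: weight 7+8=15, value 19+33=52
- item 5+item 6: weight 4+8=12, value 7+33=40
- item 2+item 6: weight 10+8=18, value 7+33=40
- item 4: weight 16, value 34
Best: $59.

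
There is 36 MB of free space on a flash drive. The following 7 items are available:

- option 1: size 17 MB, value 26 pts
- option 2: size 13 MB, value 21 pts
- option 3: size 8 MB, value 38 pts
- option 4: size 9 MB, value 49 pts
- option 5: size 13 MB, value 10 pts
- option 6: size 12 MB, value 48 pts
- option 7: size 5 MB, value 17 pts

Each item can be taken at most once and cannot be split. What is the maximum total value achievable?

Check high-value combinations within 36 MB:
- option 3+option 4+option 6+option 7: size 8+9+12+5=34, value 38+49+48+17=152
- option 3+option 4+option 6: size 8+9+12=29, value 38+49+48=135
- option 2+option 3+option 4+option 7: size 13+8+9+5=35, value 21+38+49+17=125
Best: 152 pts.

152 pts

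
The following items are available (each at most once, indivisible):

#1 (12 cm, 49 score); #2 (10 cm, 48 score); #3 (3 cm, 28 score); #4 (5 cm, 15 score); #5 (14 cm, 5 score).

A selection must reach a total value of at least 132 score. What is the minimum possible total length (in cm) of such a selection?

Subsets with value ≥ 132, sorted by total length:
- #1+#2+#3+#4: length 30, value 140
- #1+#2+#3+#4+#5: length 44, value 145
Minimum length: 30 cm.

30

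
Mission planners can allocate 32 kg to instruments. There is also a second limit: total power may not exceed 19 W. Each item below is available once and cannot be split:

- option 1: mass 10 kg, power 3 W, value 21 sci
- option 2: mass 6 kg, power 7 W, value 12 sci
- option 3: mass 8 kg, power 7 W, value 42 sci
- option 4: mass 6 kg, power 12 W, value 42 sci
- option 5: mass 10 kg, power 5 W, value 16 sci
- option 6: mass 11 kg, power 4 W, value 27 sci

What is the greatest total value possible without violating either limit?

Feasible sets respecting both limits:
- option 1+option 3+option 6: mass 29, power 14, value 90
- option 1+option 4+option 6: mass 27, power 19, value 90
- option 3+option 5+option 6: mass 29, power 16, value 85
Best: 90 sci.

90 sci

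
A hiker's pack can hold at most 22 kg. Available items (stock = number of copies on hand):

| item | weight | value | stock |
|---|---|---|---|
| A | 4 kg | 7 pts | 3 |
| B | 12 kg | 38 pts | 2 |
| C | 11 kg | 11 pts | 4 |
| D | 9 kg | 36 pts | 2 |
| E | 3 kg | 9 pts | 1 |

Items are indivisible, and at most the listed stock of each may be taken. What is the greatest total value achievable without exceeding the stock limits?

81 pts

Top feasible selections:
- 2×D + 1×E: weight 21, value 81
- 1×A + 2×D: weight 22, value 79
Best: 81 pts.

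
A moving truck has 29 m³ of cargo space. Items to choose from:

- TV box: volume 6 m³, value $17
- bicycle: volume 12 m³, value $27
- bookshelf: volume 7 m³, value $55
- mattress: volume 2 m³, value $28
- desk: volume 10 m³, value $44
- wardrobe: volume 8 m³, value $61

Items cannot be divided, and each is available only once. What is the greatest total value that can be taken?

$188

This is a 0/1 knapsack; check combinations near the capacity.
- bookshelf+mattress+desk+wardrobe: volume 7+2+10+8=27, value 55+28+44+61=188
- bicycle+bookshelf+mattress+wardrobe: volume 12+7+2+8=29, value 27+55+28+61=171
- TV box+bookshelf+mattress+wardrobe: volume 6+7+2+8=23, value 17+55+28+61=161
Best: $188.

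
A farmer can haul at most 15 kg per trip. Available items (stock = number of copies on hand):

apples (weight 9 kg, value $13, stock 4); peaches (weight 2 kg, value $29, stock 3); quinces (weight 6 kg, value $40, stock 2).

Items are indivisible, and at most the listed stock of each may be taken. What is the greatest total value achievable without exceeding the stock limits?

$127

Top feasible selections:
- 3×peaches + 1×quinces: weight 12, value 127
- 1×peaches + 2×quinces: weight 14, value 109
Best: $127.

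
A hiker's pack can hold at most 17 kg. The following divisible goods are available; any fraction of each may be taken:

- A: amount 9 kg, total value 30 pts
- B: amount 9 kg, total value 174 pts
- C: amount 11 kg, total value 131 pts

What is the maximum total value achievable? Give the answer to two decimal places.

269.27

Take in order of value per unit:
- B (174/9 per unit): all 9 → value 174, running total 174.00
- C (131/11 per unit): 8 of 11 → value 8×131/11 = 95.2727, running total 269.27
Total 269.27.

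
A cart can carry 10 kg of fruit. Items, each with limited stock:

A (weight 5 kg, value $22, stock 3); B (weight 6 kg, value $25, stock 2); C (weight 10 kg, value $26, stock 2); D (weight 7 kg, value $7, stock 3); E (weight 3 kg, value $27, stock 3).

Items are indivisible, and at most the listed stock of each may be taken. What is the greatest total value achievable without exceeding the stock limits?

$81

Best selections within weight 10 and stock limits:
- 3×E: weight 9, value 81
- 2×E: weight 6, value 54
- 1×B + 1×E: weight 9, value 52
- 1×A + 1×E: weight 8, value 49
Best: $81.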